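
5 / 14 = 0.36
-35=-35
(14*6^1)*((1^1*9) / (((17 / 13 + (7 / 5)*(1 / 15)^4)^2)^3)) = 239956302564952816237695515155792236328125 / 1587445722576544478048314791144774959104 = 151.16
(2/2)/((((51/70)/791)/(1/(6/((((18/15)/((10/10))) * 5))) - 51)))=-2768500/51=-54284.31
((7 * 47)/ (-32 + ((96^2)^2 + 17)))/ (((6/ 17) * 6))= 5593/ 3057647076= 0.00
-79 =-79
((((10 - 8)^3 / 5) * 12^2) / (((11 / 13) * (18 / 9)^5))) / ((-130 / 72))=-1296 / 275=-4.71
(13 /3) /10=13 /30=0.43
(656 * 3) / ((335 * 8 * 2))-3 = -882 / 335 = -2.63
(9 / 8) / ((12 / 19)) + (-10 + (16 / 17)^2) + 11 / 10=-288211 / 46240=-6.23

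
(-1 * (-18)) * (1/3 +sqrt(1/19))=18 * sqrt(19)/19 +6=10.13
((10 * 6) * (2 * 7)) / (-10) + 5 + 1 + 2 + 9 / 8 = -599 / 8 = -74.88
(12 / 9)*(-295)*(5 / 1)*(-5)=29500 / 3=9833.33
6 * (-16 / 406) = -48 / 203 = -0.24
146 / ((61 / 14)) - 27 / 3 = 1495 / 61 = 24.51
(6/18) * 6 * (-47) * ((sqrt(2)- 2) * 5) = 940- 470 * sqrt(2) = 275.32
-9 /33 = -3 /11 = -0.27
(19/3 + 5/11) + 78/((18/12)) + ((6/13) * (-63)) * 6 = -49624/429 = -115.67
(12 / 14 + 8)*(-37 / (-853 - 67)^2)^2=42439 / 2507375360000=0.00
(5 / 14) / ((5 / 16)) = 8 / 7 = 1.14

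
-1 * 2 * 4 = -8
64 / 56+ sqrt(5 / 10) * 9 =8 / 7+ 9 * sqrt(2) / 2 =7.51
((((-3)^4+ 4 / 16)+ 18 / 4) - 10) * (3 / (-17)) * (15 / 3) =-4545 / 68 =-66.84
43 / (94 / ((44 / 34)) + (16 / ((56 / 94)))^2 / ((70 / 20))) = 162239 / 1051625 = 0.15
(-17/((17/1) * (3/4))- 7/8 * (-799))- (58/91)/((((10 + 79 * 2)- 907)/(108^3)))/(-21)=7299026653/11297832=646.06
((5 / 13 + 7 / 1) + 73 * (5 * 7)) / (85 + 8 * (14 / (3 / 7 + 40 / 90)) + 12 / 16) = 7328420 / 612157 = 11.97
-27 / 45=-3 / 5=-0.60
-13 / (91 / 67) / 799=-67 / 5593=-0.01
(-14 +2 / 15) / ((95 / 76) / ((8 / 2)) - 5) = 3328 / 1125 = 2.96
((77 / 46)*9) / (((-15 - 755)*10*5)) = -9 / 23000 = -0.00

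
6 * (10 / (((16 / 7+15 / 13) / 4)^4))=109.74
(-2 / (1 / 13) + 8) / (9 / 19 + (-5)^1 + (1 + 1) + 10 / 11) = 1881 / 169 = 11.13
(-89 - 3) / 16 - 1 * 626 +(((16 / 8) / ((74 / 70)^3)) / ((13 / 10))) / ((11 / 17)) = -18245708733 / 28973516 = -629.74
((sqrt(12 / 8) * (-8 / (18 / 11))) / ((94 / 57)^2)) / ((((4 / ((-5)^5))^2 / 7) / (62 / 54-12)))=79536337890625 * sqrt(6) / 1908576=102077907.22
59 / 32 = 1.84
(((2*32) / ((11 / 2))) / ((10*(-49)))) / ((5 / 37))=-2368 / 13475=-0.18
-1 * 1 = -1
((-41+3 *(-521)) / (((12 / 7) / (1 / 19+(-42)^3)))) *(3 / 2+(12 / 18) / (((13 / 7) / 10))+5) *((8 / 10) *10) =12438794700556 / 2223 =5595499190.53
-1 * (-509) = 509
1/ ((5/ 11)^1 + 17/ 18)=198/ 277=0.71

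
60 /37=1.62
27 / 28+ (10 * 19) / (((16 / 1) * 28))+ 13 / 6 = 2389 / 672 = 3.56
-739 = -739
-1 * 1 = -1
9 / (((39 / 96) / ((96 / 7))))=27648 / 91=303.82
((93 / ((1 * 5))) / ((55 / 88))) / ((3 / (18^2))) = 80352 / 25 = 3214.08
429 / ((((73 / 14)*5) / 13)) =78078 / 365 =213.91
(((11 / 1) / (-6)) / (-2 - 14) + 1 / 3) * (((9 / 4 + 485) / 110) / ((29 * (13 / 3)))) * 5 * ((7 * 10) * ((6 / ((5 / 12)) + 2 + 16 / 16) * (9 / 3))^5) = 2141691184.41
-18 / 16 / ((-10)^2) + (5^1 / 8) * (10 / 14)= 2437 / 5600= 0.44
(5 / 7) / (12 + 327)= 5 / 2373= 0.00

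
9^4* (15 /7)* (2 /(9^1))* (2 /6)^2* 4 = 9720 /7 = 1388.57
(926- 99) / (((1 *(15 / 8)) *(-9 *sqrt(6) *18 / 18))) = -3308 *sqrt(6) / 405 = -20.01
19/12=1.58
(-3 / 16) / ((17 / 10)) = -15 / 136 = -0.11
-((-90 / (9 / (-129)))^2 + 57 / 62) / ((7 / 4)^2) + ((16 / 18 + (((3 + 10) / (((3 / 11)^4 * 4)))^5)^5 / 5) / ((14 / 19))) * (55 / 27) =44102005944341384670975357696221666197681293871504309193499401231802292785832342549825745911613688032700437006343693790169104691196751973 / 47596694062705339106400184915474627789126804695789193549508430004224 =926577082984798365915802300000000000000000000000000000000000000000000.00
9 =9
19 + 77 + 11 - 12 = 95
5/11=0.45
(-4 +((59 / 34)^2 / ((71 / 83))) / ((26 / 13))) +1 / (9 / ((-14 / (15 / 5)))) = -12225623 / 4432104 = -2.76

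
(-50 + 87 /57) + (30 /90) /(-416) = -1149427 /23712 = -48.47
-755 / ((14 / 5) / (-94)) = 177425 / 7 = 25346.43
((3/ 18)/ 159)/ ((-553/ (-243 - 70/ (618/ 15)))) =12602/ 27169443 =0.00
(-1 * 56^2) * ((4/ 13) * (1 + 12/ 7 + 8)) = -134400/ 13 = -10338.46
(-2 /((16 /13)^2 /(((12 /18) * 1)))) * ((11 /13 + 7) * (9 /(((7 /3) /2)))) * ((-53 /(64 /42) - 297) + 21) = 59341815 /3584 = 16557.43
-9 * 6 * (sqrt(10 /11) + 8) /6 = -72 - 9 * sqrt(110) /11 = -80.58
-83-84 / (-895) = -74201 / 895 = -82.91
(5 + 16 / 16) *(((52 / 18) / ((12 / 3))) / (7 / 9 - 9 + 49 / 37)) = -1443 / 2297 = -0.63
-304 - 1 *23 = -327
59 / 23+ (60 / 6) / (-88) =2481 / 1012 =2.45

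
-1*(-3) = 3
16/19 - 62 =-1162/19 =-61.16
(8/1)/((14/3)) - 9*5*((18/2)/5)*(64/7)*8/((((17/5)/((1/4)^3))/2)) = -6276/119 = -52.74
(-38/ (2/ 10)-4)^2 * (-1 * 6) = -225816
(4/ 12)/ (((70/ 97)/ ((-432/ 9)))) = -776/ 35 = -22.17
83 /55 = 1.51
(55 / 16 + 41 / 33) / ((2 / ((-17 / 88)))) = -0.45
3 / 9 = 1 / 3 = 0.33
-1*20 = -20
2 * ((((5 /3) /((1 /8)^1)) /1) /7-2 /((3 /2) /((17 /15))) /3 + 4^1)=10208 /945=10.80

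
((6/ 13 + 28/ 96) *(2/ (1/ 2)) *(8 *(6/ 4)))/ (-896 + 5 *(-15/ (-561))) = -87890/ 2177851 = -0.04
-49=-49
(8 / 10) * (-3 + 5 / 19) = -208 / 95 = -2.19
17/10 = 1.70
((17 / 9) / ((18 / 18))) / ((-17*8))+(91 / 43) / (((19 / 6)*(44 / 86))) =19447 / 15048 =1.29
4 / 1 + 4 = 8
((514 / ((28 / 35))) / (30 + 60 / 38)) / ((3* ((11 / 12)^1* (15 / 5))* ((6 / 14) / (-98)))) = -1674869 / 2970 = -563.93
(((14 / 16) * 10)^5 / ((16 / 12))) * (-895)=-141021234375 / 4096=-34429012.30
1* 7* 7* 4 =196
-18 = -18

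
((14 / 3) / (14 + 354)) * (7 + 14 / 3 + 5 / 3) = 35 / 207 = 0.17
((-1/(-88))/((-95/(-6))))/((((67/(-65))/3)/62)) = -3627/28006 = -0.13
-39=-39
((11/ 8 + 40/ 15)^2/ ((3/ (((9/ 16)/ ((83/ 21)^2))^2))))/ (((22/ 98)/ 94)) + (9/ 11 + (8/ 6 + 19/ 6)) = 8.27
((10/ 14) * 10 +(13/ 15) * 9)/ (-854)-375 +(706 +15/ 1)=10341417/ 29890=345.98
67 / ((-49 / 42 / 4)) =-229.71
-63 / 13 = -4.85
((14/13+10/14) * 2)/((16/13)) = 163/56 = 2.91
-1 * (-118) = 118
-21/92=-0.23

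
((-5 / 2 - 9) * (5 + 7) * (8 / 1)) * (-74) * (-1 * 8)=-653568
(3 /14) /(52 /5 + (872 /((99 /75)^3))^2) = 19372019535 /12995783938681432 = 0.00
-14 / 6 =-7 / 3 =-2.33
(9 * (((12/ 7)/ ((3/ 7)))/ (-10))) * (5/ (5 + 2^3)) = -18/ 13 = -1.38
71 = 71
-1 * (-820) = 820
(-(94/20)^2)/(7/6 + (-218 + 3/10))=6627/64960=0.10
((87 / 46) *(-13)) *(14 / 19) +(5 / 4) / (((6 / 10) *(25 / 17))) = -87575 / 5244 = -16.70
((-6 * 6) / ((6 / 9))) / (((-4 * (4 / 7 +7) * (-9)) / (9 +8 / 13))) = -2625 / 1378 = -1.90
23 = 23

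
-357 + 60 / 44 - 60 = -4572 / 11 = -415.64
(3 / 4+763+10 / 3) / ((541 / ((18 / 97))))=27615 / 104954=0.26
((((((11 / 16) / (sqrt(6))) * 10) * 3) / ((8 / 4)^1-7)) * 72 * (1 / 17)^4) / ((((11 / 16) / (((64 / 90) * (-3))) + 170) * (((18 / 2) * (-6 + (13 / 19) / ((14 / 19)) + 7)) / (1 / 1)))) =-39424 * sqrt(6) / 195908945625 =-0.00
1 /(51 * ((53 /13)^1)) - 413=-1116326 /2703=-413.00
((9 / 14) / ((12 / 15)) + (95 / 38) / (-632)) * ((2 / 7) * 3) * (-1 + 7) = 63675 / 15484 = 4.11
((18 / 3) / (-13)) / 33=-2 / 143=-0.01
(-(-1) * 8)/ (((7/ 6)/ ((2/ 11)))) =96/ 77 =1.25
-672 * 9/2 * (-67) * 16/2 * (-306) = -495984384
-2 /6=-1 /3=-0.33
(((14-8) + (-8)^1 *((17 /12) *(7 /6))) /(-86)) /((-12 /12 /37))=-2405 /774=-3.11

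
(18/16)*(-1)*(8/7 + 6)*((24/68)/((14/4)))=-675/833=-0.81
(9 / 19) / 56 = 0.01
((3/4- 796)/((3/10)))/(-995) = 3181/1194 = 2.66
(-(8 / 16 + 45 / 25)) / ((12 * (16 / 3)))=-23 / 640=-0.04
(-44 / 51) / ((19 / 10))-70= -68270 / 969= -70.45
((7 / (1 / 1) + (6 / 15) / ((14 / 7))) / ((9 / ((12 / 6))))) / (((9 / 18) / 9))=144 / 5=28.80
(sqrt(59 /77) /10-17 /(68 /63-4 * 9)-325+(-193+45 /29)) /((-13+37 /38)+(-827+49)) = 625448479 /957669900-19 * sqrt(4543) /11558085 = 0.65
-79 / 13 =-6.08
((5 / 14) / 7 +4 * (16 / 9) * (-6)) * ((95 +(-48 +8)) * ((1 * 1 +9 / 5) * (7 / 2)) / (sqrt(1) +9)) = -137819 / 60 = -2296.98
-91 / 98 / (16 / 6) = -39 / 112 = -0.35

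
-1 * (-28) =28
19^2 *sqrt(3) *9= 3249 *sqrt(3)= 5627.43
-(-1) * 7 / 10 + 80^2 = 64007 / 10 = 6400.70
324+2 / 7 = 2270 / 7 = 324.29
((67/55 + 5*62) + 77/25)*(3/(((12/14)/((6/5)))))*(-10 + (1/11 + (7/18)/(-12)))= -1786408988/136125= -13123.30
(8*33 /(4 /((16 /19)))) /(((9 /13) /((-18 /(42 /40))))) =-183040 /133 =-1376.24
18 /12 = 3 /2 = 1.50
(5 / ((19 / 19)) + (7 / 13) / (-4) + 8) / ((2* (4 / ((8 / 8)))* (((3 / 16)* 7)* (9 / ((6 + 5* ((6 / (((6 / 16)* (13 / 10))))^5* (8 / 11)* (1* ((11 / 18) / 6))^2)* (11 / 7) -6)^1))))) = 3536715776000000 / 1551765998601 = 2279.16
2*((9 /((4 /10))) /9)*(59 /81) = 295 /81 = 3.64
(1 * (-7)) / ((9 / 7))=-49 / 9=-5.44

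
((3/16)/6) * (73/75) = 73/2400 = 0.03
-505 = -505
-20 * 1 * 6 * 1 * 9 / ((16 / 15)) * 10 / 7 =-10125 / 7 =-1446.43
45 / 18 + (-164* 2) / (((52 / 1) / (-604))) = 99121 / 26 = 3812.35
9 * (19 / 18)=19 / 2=9.50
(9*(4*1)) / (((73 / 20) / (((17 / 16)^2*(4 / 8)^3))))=13005 / 9344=1.39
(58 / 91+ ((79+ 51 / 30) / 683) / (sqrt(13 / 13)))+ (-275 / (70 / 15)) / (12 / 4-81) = 144483 / 95620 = 1.51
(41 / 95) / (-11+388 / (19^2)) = -0.04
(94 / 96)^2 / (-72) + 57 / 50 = 4672583 / 4147200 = 1.13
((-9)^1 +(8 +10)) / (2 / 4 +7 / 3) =54 / 17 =3.18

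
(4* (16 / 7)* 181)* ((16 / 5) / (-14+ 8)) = -92672 / 105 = -882.59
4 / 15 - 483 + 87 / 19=-136274 / 285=-478.15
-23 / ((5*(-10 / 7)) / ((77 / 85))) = 2.92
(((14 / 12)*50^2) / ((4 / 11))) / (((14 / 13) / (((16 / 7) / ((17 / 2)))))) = 715000 / 357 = 2002.80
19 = 19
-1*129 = -129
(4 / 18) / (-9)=-2 / 81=-0.02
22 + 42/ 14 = 25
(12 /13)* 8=96 /13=7.38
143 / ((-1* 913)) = -0.16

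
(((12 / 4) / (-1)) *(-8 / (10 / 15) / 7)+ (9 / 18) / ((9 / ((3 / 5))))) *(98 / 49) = 1087 / 105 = 10.35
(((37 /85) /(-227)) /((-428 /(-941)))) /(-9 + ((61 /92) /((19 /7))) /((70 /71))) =0.00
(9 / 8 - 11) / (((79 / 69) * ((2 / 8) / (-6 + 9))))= -207 / 2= -103.50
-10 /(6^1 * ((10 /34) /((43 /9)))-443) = 7310 /323563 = 0.02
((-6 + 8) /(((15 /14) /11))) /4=77 /15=5.13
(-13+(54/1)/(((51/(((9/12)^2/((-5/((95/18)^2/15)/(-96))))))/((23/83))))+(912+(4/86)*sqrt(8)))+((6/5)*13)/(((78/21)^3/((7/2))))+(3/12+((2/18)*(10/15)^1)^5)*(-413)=4*sqrt(2)/43+109861443601324721/136865040572520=802.83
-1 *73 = -73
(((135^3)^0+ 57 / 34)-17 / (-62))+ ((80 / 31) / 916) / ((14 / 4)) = 2493345 / 844781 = 2.95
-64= -64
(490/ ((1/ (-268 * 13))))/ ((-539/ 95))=3309800/ 11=300890.91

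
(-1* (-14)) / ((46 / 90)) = 630 / 23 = 27.39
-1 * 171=-171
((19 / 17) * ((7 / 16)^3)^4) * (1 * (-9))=-2366860111371 / 4785074604081152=-0.00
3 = 3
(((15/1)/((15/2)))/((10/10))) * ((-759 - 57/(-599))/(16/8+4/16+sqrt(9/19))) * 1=-2228928/2995+156416 * sqrt(19)/2995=-516.57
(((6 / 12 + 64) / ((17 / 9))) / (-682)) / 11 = -0.00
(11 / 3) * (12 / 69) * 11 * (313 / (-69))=-151492 / 4761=-31.82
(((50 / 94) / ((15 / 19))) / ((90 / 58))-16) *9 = -19753 / 141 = -140.09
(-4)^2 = 16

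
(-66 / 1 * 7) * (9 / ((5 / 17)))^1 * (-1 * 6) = 424116 / 5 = 84823.20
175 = 175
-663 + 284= -379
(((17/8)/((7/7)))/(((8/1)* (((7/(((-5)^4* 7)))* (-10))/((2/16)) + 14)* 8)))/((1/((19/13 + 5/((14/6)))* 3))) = 5125/198016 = 0.03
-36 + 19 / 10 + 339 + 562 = 866.90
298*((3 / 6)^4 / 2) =149 / 16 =9.31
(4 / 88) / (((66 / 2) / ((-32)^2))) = 512 / 363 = 1.41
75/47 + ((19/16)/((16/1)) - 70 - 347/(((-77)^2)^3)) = -171353834527206187/2507738077230848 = -68.33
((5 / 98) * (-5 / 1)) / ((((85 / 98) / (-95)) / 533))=253175 / 17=14892.65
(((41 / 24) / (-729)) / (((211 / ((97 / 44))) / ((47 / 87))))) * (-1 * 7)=1308433 / 14131659168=0.00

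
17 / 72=0.24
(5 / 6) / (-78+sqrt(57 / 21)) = -455 / 42569 - 5 * sqrt(133) / 255414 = -0.01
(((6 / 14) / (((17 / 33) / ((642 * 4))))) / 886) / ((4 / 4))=127116 / 52717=2.41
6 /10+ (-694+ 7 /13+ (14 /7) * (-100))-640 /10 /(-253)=-14678948 /16445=-892.61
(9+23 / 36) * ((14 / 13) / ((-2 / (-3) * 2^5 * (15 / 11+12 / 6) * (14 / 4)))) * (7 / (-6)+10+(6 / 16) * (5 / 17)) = 13928233 / 37679616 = 0.37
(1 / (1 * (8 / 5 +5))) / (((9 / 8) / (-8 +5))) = -40 / 99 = -0.40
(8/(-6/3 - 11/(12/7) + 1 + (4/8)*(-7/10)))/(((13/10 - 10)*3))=800/20271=0.04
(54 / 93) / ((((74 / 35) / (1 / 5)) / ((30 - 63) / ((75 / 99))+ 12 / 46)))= -1568511 / 659525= -2.38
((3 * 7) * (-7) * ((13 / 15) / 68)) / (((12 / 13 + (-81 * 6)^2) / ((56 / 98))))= -1183 / 260997600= -0.00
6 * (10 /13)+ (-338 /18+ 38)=2789 /117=23.84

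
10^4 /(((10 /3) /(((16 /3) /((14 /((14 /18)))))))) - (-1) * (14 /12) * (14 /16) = 128147 /144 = 889.91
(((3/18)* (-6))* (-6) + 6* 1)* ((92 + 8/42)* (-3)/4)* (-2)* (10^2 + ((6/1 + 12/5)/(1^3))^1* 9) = 10198848/35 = 291395.66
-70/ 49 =-10/ 7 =-1.43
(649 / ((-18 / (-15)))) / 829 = 3245 / 4974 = 0.65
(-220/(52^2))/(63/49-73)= 385/339352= 0.00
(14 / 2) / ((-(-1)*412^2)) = 7 / 169744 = 0.00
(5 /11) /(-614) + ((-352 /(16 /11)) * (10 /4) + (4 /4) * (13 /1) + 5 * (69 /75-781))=-4492.40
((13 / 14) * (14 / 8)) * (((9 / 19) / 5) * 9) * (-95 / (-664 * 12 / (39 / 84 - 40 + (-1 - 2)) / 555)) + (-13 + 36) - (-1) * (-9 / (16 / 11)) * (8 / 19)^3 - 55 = -1723843337809 / 4080720896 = -422.44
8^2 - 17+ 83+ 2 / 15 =1952 / 15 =130.13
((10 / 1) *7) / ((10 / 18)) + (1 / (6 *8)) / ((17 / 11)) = 102827 / 816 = 126.01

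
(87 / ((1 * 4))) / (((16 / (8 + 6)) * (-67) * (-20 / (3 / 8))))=1827 / 343040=0.01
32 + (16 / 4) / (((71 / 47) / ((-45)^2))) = 382972 / 71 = 5393.97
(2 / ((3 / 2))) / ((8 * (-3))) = -1 / 18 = -0.06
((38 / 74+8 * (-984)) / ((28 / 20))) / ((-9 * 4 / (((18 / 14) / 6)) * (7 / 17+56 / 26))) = 321825725 / 24671304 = 13.04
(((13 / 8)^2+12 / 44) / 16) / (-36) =-2051 / 405504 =-0.01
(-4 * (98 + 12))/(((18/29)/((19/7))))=-121220/63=-1924.13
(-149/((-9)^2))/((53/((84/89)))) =-4172/127359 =-0.03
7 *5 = 35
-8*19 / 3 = -152 / 3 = -50.67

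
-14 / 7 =-2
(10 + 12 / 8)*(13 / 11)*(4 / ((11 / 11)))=598 / 11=54.36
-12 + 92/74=-398/37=-10.76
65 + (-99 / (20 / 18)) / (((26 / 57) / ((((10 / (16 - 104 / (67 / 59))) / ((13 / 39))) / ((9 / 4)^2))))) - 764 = -1875348 / 2743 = -683.69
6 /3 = 2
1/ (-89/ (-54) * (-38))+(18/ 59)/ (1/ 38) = 1155051/ 99769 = 11.58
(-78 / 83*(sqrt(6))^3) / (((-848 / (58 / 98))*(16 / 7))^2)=-98397*sqrt(6) / 187174141952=-0.00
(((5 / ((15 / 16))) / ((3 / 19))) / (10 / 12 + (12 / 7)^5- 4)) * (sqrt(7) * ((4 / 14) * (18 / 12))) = 1459808 * sqrt(7) / 1173659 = 3.29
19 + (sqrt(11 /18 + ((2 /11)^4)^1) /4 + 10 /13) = sqrt(322678) /2904 + 257 /13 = 19.96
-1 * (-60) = 60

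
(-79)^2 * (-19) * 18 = -2134422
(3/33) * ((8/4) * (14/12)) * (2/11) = 14/363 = 0.04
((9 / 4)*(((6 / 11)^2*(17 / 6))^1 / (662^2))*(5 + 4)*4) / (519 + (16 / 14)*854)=0.00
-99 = -99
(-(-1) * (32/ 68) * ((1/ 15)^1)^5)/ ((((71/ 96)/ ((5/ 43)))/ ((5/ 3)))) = 256/ 1576492875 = 0.00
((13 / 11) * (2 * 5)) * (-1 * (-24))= 3120 / 11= 283.64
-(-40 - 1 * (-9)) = 31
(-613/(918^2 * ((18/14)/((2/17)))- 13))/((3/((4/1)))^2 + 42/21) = -68656/2643200095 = -0.00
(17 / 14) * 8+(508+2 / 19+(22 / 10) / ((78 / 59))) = 26945617 / 51870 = 519.48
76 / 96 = 19 / 24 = 0.79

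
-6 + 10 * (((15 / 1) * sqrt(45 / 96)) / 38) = -3.30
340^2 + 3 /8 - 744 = 918851 /8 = 114856.38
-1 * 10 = -10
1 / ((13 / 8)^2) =64 / 169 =0.38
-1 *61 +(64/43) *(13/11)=-28021/473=-59.24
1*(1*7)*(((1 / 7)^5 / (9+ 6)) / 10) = 1 / 360150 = 0.00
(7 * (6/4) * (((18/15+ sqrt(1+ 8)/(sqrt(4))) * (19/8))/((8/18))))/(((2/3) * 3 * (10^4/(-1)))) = -96957/12800000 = -0.01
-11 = -11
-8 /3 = -2.67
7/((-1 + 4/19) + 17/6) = 798/233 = 3.42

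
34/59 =0.58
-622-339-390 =-1351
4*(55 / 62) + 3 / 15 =581 / 155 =3.75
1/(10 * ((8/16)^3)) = 4/5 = 0.80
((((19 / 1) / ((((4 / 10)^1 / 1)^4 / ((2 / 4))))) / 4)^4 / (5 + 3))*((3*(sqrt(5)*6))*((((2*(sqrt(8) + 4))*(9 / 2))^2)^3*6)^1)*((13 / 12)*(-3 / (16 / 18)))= -3305021966499282989501953125*sqrt(5) / 33554432 - 1168442109368433380126953125*sqrt(10) / 16777216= -440482215390624391722.85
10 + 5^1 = 15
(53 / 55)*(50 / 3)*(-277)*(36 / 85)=-352344 / 187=-1884.19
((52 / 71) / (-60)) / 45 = -13 / 47925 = -0.00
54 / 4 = 27 / 2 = 13.50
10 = 10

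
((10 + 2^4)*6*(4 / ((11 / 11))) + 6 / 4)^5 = 3063984390631251 / 32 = 95749512207226.59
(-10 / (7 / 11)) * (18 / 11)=-25.71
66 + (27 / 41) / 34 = 92031 / 1394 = 66.02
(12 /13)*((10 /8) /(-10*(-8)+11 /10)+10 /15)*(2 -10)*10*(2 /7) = -1062080 /73801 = -14.39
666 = 666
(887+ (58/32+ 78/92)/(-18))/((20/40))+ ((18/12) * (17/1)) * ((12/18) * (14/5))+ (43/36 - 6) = 30081221/16560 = 1816.50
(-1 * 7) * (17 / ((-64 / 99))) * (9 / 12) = 35343 / 256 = 138.06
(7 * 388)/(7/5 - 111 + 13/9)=-25.11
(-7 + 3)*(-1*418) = 1672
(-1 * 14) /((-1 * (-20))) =-7 /10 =-0.70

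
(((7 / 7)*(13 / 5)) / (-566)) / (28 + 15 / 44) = -286 / 1764505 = -0.00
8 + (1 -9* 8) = -63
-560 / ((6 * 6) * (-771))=140 / 6939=0.02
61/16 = 3.81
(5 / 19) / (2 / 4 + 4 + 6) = 10 / 399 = 0.03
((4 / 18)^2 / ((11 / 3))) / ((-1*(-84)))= 1 / 6237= 0.00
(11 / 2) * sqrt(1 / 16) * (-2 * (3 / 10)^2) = -99 / 400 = -0.25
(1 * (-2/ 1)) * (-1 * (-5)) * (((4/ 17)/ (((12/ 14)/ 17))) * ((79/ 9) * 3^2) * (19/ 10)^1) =-21014/ 3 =-7004.67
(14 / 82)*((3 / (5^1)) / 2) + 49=20111 / 410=49.05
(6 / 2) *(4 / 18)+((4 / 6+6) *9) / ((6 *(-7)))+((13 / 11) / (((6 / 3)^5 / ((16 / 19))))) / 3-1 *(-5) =12431 / 2926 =4.25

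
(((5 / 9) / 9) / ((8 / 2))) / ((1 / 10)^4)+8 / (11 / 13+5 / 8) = 219988 / 1377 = 159.76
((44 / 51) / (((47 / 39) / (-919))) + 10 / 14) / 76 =-3675681 / 425068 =-8.65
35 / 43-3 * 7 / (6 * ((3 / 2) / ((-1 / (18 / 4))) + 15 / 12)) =686 / 473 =1.45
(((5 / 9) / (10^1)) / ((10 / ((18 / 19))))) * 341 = 341 / 190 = 1.79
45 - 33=12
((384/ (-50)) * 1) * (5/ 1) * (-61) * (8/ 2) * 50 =468480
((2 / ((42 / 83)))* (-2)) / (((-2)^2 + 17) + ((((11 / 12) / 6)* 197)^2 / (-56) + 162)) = -2294784 / 48429743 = -0.05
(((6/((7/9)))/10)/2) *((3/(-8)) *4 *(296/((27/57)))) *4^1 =-50616/35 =-1446.17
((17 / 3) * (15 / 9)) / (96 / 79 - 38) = -6715 / 26154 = -0.26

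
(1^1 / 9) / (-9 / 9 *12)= -1 / 108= -0.01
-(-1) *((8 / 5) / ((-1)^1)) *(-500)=800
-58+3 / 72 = -1391 / 24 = -57.96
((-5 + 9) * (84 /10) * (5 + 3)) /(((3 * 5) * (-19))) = -448 /475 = -0.94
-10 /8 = -5 /4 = -1.25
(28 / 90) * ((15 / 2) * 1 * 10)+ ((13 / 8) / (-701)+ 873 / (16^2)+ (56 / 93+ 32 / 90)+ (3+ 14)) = 11189967071 / 250341120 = 44.70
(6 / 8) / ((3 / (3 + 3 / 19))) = 15 / 19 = 0.79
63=63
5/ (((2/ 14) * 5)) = 7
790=790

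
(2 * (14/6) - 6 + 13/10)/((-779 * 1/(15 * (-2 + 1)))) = -1/1558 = -0.00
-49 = -49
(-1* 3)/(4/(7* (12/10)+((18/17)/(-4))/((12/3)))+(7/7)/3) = -17001/4609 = -3.69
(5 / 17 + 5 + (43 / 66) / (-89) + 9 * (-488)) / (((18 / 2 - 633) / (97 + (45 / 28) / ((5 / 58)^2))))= 1200690683587 / 545224680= 2202.19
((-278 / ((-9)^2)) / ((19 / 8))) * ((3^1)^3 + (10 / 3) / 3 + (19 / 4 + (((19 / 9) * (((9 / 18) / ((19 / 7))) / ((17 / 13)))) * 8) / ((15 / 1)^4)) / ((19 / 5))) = -1921974034036 / 45297964125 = -42.43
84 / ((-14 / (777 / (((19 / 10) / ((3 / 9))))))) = -15540 / 19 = -817.89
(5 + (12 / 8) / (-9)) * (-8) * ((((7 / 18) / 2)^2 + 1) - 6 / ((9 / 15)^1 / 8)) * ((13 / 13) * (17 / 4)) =50451155 / 3888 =12976.12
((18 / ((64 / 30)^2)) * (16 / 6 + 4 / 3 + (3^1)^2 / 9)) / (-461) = -10125 / 236032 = -0.04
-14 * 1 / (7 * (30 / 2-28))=2 / 13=0.15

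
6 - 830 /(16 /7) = -2857 /8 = -357.12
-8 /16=-1 /2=-0.50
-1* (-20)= 20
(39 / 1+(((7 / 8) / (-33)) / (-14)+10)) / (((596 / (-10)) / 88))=-129365 / 1788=-72.35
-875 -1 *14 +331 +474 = -84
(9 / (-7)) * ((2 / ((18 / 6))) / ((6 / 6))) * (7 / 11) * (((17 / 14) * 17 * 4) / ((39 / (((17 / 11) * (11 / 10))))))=-1.96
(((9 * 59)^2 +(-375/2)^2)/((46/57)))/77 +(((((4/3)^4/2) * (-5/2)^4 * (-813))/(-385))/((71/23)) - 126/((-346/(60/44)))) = 24179292826573/4698689688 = 5145.97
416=416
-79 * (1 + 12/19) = -2449/19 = -128.89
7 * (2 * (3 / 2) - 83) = -560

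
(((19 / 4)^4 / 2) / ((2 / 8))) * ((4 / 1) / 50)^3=0.52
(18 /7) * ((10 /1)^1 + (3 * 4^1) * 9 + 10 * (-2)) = 252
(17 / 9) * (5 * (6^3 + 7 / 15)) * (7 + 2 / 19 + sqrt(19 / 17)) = 3247 * sqrt(323) / 27 + 275995 / 19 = 16687.38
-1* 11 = -11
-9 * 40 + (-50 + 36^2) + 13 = 899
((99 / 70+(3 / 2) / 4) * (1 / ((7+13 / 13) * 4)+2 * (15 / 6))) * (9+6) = 34569 / 256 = 135.04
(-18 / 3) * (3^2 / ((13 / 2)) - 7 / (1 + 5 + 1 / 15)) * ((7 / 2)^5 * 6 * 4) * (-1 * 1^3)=453789 / 26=17453.42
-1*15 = -15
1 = 1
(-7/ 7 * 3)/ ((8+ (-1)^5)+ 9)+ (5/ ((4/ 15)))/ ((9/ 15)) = 497/ 16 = 31.06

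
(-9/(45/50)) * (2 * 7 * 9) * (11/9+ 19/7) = -4960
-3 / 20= -0.15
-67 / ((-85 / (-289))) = -1139 / 5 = -227.80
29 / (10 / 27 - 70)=-783 / 1880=-0.42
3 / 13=0.23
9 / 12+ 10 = 43 / 4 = 10.75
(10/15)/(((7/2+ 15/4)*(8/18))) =6/29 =0.21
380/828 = 95/207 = 0.46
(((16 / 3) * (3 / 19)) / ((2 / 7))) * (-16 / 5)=-896 / 95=-9.43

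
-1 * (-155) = 155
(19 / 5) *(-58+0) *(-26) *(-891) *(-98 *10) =5003670672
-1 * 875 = -875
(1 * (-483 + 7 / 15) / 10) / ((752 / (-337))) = 25949 / 1200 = 21.62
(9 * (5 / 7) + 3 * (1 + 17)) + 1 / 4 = 1699 / 28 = 60.68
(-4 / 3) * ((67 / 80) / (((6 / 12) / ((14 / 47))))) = -469 / 705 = -0.67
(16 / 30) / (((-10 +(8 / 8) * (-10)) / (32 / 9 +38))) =-748 / 675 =-1.11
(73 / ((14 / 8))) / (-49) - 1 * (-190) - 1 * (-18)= 207.15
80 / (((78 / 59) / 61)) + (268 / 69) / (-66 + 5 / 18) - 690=244980826 / 81627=3001.22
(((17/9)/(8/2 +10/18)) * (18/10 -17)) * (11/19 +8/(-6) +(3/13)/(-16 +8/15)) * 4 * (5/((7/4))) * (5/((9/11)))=989252440/2921373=338.63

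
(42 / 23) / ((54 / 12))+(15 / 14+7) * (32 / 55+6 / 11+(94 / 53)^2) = 2603829013 / 74621085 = 34.89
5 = 5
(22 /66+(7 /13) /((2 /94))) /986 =500 /19227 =0.03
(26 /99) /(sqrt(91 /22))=2* sqrt(2002) /693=0.13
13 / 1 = 13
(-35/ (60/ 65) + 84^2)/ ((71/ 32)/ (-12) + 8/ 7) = 18864608/ 2575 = 7326.06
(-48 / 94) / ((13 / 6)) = -144 / 611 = -0.24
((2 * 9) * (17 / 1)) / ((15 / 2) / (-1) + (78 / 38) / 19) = -24548 / 593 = -41.40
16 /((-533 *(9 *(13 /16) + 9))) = -256 /139113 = -0.00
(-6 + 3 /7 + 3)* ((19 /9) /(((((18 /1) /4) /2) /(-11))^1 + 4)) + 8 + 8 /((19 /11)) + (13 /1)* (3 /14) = 621331 /44422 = 13.99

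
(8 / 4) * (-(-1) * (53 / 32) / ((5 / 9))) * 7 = 3339 / 80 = 41.74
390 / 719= 0.54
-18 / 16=-9 / 8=-1.12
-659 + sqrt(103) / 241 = -658.96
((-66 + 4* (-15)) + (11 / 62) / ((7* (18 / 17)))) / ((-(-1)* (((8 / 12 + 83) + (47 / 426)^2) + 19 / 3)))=-1.40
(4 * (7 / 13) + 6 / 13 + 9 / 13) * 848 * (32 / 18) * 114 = 22170112 / 39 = 568464.41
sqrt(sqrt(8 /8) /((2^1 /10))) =sqrt(5) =2.24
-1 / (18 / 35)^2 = -3.78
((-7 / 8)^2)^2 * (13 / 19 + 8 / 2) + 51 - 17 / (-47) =197910519 / 3657728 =54.11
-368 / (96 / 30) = -115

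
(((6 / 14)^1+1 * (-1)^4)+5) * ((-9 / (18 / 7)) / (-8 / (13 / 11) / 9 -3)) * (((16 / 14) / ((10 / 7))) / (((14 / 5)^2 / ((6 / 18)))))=8775 / 43022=0.20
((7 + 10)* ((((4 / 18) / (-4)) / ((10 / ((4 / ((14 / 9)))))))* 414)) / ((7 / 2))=-7038 / 245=-28.73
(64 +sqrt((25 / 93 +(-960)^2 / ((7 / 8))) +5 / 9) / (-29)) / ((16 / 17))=68 - 17 * sqrt(446371779770) / 302064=30.40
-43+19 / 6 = -239 / 6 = -39.83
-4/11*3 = -12/11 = -1.09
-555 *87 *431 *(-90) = 1872975150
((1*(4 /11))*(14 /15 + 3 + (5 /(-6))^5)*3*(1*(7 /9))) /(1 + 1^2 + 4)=961121 /1924560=0.50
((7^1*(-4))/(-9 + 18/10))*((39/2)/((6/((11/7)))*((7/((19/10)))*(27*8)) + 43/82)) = 3898895/156246801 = 0.02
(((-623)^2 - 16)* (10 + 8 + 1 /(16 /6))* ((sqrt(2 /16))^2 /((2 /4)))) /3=19017537 /32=594298.03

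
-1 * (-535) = 535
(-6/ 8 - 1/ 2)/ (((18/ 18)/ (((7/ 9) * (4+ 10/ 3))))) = -7.13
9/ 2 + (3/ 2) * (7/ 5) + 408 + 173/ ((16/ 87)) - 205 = 92023/ 80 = 1150.29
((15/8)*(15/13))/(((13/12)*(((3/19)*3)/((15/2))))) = 21375/676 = 31.62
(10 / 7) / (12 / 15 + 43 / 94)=4700 / 4137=1.14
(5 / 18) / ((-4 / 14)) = -35 / 36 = -0.97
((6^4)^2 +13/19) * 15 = 478690755/19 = 25194250.26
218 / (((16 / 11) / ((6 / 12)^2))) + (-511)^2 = 8357071 / 32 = 261158.47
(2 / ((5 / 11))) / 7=22 / 35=0.63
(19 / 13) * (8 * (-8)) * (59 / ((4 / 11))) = -197296 / 13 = -15176.62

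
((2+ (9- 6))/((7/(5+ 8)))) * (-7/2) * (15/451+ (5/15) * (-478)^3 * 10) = 32016480435875/2706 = 11831663132.25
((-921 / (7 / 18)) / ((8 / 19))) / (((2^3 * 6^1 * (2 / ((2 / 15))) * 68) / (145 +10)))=-542469 / 30464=-17.81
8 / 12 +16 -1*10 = 20 / 3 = 6.67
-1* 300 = -300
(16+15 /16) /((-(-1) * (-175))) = -271 /2800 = -0.10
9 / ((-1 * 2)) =-9 / 2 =-4.50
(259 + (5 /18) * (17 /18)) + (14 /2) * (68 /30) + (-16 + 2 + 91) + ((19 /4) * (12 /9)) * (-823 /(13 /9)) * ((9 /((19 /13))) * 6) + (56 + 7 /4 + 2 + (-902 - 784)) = -54513049 /405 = -134600.12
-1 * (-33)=33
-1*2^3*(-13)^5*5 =14851720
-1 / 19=-0.05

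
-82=-82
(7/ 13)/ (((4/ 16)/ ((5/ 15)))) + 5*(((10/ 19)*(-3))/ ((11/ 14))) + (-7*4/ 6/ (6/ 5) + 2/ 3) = -306937/ 24453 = -12.55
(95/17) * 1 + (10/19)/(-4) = 3525/646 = 5.46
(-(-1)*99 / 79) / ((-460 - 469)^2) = 99 / 68180239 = 0.00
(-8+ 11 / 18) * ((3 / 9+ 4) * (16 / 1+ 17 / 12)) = -361361 / 648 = -557.66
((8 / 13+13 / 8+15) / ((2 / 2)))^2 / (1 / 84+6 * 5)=67511829 / 6816784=9.90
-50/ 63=-0.79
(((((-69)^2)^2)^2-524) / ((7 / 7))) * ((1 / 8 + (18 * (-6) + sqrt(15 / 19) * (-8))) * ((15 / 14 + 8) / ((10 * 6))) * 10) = -56312815635696051317 / 672-6868673005512722 * sqrt(285) / 21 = -89320573090048863.83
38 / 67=0.57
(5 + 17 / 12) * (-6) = -77 / 2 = -38.50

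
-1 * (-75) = 75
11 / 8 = 1.38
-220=-220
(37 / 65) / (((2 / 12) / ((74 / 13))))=16428 / 845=19.44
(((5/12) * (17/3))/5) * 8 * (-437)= -14858/9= -1650.89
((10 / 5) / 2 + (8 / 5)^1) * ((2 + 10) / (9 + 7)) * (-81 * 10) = -3159 / 2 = -1579.50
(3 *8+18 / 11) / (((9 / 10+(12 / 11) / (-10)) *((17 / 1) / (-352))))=-330880 / 493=-671.16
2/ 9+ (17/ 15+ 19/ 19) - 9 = -299/ 45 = -6.64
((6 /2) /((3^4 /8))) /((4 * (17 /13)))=26 /459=0.06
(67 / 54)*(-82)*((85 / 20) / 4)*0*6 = 0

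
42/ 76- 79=-78.45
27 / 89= 0.30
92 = 92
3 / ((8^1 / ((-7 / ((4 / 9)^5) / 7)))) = -177147 / 8192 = -21.62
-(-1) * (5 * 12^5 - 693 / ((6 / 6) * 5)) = 6220107 / 5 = 1244021.40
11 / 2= 5.50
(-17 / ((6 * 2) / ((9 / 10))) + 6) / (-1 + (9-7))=189 / 40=4.72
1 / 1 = 1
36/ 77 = 0.47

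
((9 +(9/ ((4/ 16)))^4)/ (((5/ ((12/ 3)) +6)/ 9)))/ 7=297864.53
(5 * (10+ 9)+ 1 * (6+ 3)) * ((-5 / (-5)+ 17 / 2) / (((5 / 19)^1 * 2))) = 1877.20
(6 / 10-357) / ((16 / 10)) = -891 / 4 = -222.75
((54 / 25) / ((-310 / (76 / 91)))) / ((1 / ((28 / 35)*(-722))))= 5926176 / 1763125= 3.36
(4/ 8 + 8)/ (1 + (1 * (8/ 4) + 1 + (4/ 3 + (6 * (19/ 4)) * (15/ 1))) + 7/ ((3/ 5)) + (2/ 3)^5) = 4131/ 216091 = 0.02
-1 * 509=-509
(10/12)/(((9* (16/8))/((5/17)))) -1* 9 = -16499/1836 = -8.99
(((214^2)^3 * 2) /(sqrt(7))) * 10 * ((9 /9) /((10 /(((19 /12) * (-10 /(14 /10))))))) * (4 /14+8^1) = -6803586152220370.11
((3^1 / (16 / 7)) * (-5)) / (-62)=0.11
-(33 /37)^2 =-1089 /1369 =-0.80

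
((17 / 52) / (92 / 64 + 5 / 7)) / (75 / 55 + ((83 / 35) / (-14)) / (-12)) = 30787680 / 279191029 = 0.11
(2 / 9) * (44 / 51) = 88 / 459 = 0.19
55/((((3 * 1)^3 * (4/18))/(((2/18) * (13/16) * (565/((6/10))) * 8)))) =2019875/324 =6234.18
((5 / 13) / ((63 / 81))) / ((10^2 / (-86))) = -387 / 910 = -0.43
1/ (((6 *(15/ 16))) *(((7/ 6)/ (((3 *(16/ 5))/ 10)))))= 128/ 875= 0.15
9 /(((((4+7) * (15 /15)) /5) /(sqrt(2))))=45 * sqrt(2) /11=5.79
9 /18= 1 /2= 0.50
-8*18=-144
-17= -17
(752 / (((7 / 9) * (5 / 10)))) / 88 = 1692 / 77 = 21.97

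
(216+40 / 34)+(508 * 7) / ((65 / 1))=300432 / 1105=271.88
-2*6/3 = -4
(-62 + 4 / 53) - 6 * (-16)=1806 / 53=34.08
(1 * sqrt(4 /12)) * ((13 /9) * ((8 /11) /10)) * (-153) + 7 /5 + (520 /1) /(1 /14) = 36407 /5 - 884 * sqrt(3) /165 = 7272.12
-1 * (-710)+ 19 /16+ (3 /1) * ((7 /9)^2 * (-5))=303313 /432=702.11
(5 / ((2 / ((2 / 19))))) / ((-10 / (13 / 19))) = -0.02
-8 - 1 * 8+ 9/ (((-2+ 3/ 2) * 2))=-25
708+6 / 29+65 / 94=1932457 / 2726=708.90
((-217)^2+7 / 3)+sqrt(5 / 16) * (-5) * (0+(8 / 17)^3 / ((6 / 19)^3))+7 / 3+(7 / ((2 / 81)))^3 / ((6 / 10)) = 912551563 / 24 - 548720 * sqrt(5) / 132651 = 38022972.54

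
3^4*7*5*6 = 17010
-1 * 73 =-73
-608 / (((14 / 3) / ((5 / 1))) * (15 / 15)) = -4560 / 7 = -651.43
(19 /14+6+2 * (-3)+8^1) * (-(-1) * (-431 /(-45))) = 56461 /630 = 89.62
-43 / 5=-8.60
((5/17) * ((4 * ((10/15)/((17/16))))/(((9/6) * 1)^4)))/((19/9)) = 10240/148257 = 0.07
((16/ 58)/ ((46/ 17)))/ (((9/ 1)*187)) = 4/ 66033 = 0.00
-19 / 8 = -2.38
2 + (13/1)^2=171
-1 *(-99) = 99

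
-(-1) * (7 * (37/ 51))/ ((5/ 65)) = 3367/ 51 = 66.02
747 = 747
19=19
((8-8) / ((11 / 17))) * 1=0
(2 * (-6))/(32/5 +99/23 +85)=-690/5503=-0.13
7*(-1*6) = -42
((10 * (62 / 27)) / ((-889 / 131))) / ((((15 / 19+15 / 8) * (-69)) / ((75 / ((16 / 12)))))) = 15431800 / 14905863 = 1.04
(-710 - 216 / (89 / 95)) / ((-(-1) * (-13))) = 83710 / 1157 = 72.35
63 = 63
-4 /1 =-4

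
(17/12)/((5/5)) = 17/12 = 1.42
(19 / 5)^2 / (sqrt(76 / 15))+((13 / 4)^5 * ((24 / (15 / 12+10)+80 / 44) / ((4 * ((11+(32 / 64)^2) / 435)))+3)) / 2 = 19 * sqrt(285) / 50+7571778149 / 1013760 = 7475.42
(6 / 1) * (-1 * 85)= -510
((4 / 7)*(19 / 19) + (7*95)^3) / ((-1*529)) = -2058557379 / 3703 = -555916.12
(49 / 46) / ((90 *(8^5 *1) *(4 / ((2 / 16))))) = 49 / 4341104640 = 0.00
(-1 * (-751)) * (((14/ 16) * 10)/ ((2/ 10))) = 131425/ 4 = 32856.25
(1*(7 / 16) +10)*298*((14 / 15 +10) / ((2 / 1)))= 1020203 / 60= 17003.38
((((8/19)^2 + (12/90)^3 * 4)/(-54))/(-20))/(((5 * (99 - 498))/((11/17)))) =-312884/5578360396875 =-0.00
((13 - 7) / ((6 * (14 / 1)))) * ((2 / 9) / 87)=1 / 5481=0.00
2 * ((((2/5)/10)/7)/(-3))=-2/525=-0.00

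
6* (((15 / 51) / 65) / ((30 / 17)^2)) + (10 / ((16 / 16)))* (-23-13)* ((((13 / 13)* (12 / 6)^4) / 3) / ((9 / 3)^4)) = -415847 / 17550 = -23.69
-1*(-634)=634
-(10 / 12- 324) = 1939 / 6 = 323.17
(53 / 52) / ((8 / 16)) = 2.04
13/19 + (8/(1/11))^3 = 12947981/19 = 681472.68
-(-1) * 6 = 6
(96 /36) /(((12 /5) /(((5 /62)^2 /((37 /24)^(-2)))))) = 171125 /9963648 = 0.02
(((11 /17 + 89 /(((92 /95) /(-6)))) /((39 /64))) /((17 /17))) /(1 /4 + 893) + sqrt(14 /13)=0.03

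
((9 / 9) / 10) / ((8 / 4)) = 1 / 20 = 0.05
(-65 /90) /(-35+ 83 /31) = 403 /18036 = 0.02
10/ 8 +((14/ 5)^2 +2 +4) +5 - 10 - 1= 909/ 100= 9.09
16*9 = 144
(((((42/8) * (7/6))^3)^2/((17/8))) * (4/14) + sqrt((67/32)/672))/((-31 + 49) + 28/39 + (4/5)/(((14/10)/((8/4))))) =357.45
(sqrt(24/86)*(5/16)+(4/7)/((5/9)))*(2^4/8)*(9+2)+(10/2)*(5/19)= 55*sqrt(129)/172+15923/665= 27.58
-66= -66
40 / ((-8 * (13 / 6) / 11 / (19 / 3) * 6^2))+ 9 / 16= -7307 / 1872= -3.90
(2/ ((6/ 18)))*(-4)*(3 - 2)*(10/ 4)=-60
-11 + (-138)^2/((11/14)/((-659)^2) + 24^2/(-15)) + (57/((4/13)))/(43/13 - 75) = -2217371577361433/4351870633744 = -509.52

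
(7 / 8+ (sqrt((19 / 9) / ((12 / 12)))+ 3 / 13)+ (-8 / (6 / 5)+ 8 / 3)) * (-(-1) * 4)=-301 / 26+ 4 * sqrt(19) / 3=-5.77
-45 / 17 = -2.65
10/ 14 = 5/ 7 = 0.71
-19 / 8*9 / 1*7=-149.62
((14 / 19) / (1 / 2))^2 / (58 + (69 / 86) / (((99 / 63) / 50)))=370832 / 14262749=0.03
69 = 69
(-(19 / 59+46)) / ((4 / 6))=-8199 / 118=-69.48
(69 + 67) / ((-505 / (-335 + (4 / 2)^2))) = 45016 / 505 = 89.14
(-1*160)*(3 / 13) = -480 / 13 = -36.92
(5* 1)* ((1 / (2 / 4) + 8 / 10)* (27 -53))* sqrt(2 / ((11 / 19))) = -364* sqrt(418) / 11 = -676.55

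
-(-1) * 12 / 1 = 12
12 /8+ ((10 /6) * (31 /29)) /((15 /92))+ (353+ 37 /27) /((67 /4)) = 3523663 /104922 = 33.58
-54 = -54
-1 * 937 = -937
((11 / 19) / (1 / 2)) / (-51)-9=-8743 / 969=-9.02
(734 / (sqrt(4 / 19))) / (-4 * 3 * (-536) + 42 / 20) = 3670 * sqrt(19) / 64341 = 0.25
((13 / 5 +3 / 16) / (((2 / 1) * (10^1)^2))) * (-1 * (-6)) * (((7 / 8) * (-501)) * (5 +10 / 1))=-7038549 / 12800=-549.89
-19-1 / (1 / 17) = -36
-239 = -239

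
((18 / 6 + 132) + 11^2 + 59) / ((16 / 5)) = 1575 / 16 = 98.44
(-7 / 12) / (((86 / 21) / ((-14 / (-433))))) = -343 / 74476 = -0.00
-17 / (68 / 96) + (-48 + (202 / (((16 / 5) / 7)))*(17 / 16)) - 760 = -46401 / 128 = -362.51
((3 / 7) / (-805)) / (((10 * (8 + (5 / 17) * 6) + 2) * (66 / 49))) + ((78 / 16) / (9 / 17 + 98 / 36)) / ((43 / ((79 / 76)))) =101004221719 / 2787205892240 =0.04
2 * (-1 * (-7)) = 14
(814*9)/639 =814/71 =11.46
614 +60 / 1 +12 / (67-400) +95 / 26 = 1955605 / 2886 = 677.62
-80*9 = -720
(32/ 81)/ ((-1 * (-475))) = 0.00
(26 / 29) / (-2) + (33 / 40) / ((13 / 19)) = 11423 / 15080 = 0.76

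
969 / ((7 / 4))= 553.71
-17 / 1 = -17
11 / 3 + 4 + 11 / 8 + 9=433 / 24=18.04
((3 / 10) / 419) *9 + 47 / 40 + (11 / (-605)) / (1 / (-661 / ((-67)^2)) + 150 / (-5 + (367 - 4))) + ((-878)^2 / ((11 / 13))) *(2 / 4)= 15829366780956341 / 34749832040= 455523.55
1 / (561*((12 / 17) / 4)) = 0.01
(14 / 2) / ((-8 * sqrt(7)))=-sqrt(7) / 8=-0.33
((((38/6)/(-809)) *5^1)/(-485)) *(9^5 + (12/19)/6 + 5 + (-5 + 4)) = 374003/78473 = 4.77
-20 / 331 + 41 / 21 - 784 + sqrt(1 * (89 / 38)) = -5436433 / 6951 + sqrt(3382) / 38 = -780.58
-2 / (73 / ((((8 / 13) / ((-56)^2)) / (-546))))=1 / 101558184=0.00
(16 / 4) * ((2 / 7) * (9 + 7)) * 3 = 384 / 7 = 54.86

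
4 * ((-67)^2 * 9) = 161604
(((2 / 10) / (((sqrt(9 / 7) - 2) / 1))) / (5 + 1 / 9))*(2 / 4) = -63 / 4370 - 27*sqrt(7) / 8740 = -0.02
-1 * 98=-98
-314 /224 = -1.40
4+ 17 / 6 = 41 / 6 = 6.83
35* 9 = 315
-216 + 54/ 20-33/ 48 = -17119/ 80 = -213.99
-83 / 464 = -0.18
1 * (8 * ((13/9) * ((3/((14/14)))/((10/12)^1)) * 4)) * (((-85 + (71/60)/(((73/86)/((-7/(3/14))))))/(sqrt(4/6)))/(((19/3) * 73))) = -178389952 * sqrt(6)/7593825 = -57.54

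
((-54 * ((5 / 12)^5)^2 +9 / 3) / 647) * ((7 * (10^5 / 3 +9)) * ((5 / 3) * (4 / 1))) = 12008549233606135 / 1669188943872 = 7194.24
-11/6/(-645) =11/3870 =0.00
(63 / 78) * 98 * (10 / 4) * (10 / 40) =5145 / 104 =49.47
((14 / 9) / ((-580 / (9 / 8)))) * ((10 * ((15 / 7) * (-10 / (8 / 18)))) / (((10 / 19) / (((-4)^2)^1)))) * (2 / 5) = 513 / 29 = 17.69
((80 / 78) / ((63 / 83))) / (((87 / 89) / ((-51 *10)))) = -50231600 / 71253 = -704.98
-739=-739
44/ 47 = 0.94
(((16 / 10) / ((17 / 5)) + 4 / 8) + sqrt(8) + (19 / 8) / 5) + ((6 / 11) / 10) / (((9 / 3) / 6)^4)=17341 / 7480 + 2 * sqrt(2)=5.15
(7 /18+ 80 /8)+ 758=13831 /18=768.39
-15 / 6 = -5 / 2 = -2.50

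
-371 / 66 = -5.62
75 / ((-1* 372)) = -25 / 124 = -0.20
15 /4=3.75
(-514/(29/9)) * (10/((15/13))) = -40092/29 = -1382.48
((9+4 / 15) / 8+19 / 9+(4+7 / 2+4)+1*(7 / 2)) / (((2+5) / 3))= 6577 / 840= 7.83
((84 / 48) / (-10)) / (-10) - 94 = -37593 / 400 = -93.98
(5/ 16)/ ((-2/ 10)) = -25/ 16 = -1.56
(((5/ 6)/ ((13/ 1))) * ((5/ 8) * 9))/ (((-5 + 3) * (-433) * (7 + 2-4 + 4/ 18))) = 675/ 8466016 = 0.00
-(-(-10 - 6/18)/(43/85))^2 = -6943225/16641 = -417.24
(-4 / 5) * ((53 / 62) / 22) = -53 / 1705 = -0.03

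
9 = 9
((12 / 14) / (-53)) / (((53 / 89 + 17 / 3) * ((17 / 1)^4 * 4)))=-801 / 103618157104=-0.00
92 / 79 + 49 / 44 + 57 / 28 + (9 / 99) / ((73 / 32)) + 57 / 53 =255555229 / 47070254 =5.43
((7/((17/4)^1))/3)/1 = 28/51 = 0.55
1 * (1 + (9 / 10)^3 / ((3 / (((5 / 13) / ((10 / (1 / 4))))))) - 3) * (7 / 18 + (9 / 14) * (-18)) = 292729613 / 13104000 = 22.34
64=64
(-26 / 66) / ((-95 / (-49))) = -637 / 3135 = -0.20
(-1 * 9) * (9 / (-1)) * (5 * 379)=153495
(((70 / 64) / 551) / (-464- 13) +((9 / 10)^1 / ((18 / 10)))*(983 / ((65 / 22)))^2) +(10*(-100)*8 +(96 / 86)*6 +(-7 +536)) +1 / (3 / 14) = 73170818337445951 / 1527971047200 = 47887.57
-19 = -19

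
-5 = -5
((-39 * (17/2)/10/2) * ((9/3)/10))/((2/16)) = -1989/50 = -39.78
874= 874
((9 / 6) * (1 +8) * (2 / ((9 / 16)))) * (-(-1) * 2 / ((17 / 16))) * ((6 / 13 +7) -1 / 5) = 724992 / 1105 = 656.10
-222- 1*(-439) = 217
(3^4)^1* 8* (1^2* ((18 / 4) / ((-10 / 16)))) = -23328 / 5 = -4665.60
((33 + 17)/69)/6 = 25/207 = 0.12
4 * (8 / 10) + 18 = 21.20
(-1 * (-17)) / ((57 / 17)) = 289 / 57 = 5.07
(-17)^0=1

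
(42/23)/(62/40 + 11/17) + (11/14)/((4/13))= 1085521/320712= 3.38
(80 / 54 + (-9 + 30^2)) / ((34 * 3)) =24097 / 2754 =8.75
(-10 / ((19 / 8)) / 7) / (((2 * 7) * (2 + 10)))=-0.00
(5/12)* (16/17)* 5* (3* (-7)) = -700/17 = -41.18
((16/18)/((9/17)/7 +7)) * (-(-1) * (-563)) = -267988/3789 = -70.73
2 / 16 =1 / 8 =0.12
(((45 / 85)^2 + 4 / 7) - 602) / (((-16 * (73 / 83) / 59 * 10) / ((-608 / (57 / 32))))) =-190571338592 / 2215185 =-86029.54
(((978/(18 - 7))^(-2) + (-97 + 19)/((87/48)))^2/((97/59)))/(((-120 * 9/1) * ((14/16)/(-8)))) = 84068645106573370211/8815865804981279730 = 9.54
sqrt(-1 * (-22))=sqrt(22)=4.69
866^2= 749956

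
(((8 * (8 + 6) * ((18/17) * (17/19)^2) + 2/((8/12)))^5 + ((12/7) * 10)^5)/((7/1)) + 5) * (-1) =-928572394257646130123527370/721313814164029849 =-1287334827.12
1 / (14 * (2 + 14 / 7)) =0.02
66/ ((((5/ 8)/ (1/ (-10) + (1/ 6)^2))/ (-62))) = 35464/ 75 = 472.85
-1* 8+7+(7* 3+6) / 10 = 17 / 10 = 1.70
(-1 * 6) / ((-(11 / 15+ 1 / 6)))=20 / 3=6.67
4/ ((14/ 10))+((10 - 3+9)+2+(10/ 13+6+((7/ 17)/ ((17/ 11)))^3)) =60723392969/ 2196518779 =27.65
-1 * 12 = -12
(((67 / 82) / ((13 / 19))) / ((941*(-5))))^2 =0.00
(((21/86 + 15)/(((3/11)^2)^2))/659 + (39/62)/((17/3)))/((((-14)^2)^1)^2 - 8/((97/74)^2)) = 16283799896489/145724046285886128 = 0.00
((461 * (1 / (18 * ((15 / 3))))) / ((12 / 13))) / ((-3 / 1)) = -5993 / 3240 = -1.85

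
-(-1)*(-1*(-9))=9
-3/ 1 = -3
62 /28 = 31 /14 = 2.21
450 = 450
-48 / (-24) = 2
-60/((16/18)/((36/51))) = -810/17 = -47.65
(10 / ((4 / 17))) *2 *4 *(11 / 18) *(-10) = -18700 / 9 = -2077.78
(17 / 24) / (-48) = -17 / 1152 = -0.01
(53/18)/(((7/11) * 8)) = 0.58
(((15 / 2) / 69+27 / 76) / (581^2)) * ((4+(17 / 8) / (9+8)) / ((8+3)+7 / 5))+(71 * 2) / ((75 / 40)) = 332470949393593 / 4390021312320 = 75.73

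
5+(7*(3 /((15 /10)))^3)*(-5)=-275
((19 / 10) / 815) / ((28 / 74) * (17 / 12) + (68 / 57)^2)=2284047 / 1919540975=0.00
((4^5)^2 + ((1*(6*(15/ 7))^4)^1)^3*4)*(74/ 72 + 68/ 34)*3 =30784819871925732730064896/ 41523861603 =741376612952144.19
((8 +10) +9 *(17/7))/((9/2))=62/7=8.86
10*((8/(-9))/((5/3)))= -16/3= -5.33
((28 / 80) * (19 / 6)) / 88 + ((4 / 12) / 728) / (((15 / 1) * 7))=254251 / 20180160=0.01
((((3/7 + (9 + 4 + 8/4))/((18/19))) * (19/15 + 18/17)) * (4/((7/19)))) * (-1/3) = -1712584/12495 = -137.06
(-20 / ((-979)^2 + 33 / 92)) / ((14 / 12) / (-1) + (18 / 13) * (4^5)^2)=-0.00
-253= -253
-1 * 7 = -7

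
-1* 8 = -8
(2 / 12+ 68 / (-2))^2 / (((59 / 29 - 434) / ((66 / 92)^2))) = -144602381 / 106028528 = -1.36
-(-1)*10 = 10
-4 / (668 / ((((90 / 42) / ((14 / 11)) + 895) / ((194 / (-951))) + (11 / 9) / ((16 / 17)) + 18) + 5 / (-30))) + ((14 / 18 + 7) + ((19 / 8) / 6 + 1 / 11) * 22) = 5108359147 / 114300144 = 44.69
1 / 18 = 0.06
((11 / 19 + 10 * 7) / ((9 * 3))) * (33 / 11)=149 / 19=7.84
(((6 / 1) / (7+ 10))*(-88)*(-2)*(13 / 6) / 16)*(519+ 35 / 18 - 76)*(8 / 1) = 4581148 / 153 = 29942.14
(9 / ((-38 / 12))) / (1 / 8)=-432 / 19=-22.74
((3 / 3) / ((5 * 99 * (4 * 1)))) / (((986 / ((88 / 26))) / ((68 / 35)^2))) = 0.00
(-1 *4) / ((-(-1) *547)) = -4 / 547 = -0.01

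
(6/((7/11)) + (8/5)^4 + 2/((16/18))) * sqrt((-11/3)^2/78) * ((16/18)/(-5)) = -3509693 * sqrt(78)/23034375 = -1.35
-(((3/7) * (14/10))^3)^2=-729/15625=-0.05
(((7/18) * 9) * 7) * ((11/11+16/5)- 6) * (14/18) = -343/10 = -34.30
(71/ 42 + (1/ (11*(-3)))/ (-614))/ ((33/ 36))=479548/ 260029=1.84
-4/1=-4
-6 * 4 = -24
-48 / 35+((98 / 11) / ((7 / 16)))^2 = 1750352 / 4235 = 413.31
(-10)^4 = 10000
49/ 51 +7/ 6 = 217/ 102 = 2.13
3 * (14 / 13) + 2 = 68 / 13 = 5.23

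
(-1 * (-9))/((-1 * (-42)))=3/14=0.21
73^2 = 5329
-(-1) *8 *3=24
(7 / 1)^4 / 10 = 2401 / 10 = 240.10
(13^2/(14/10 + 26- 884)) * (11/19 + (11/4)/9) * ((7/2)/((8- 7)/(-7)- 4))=25050025/169915176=0.15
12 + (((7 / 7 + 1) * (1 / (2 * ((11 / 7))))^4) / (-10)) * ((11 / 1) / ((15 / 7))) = 19149593 / 1597200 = 11.99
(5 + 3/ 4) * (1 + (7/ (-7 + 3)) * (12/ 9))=-23/ 3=-7.67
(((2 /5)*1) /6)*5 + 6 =19 /3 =6.33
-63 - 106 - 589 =-758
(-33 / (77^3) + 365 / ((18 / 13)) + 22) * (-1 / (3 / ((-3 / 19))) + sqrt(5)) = 213366869 / 14194026 + 213366869 * sqrt(5) / 747054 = 653.68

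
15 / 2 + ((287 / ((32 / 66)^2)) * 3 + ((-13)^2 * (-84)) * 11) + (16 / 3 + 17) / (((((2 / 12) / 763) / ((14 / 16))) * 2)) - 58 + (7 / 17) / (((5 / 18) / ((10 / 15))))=-107812.02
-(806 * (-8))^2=-41576704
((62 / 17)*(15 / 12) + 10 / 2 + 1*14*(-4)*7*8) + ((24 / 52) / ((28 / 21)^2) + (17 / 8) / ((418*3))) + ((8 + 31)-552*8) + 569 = -15373576025 / 2217072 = -6934.18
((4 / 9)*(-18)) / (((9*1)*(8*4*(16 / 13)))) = -13 / 576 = -0.02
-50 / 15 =-10 / 3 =-3.33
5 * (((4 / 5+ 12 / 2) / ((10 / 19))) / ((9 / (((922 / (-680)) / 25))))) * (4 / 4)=-8759 / 22500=-0.39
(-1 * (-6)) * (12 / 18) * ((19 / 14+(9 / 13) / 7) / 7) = 530 / 637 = 0.83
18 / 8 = 9 / 4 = 2.25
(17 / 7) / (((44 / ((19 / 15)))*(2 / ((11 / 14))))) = 323 / 11760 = 0.03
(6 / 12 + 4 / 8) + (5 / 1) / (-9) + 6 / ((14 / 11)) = 325 / 63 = 5.16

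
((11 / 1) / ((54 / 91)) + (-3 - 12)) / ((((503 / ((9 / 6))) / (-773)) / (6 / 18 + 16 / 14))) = -4576933 / 380268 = -12.04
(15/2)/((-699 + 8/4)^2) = 15/971618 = 0.00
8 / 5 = 1.60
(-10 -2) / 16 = -3 / 4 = -0.75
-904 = -904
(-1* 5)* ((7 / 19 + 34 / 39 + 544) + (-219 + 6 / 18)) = -1209955 / 741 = -1632.87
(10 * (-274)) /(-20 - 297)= 2740 /317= 8.64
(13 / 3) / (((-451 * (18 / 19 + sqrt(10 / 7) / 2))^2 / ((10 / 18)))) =2083081910 / 40960028315547-24966760 * sqrt(70) / 4551114257283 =0.00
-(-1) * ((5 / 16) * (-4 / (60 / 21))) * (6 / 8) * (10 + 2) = -63 / 16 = -3.94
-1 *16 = -16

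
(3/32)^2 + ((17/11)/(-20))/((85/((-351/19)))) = 136881/5350400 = 0.03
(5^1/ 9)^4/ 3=625/ 19683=0.03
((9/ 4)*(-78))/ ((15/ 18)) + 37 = -868/ 5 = -173.60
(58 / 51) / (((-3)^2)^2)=58 / 4131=0.01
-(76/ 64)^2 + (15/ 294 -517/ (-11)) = 572519/ 12544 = 45.64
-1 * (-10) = 10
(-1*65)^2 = 4225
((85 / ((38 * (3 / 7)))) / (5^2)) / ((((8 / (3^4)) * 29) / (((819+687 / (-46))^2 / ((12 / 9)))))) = 13186519910991 / 373093120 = 35343.78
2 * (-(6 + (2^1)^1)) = -16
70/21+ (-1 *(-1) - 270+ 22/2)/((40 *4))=413/240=1.72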